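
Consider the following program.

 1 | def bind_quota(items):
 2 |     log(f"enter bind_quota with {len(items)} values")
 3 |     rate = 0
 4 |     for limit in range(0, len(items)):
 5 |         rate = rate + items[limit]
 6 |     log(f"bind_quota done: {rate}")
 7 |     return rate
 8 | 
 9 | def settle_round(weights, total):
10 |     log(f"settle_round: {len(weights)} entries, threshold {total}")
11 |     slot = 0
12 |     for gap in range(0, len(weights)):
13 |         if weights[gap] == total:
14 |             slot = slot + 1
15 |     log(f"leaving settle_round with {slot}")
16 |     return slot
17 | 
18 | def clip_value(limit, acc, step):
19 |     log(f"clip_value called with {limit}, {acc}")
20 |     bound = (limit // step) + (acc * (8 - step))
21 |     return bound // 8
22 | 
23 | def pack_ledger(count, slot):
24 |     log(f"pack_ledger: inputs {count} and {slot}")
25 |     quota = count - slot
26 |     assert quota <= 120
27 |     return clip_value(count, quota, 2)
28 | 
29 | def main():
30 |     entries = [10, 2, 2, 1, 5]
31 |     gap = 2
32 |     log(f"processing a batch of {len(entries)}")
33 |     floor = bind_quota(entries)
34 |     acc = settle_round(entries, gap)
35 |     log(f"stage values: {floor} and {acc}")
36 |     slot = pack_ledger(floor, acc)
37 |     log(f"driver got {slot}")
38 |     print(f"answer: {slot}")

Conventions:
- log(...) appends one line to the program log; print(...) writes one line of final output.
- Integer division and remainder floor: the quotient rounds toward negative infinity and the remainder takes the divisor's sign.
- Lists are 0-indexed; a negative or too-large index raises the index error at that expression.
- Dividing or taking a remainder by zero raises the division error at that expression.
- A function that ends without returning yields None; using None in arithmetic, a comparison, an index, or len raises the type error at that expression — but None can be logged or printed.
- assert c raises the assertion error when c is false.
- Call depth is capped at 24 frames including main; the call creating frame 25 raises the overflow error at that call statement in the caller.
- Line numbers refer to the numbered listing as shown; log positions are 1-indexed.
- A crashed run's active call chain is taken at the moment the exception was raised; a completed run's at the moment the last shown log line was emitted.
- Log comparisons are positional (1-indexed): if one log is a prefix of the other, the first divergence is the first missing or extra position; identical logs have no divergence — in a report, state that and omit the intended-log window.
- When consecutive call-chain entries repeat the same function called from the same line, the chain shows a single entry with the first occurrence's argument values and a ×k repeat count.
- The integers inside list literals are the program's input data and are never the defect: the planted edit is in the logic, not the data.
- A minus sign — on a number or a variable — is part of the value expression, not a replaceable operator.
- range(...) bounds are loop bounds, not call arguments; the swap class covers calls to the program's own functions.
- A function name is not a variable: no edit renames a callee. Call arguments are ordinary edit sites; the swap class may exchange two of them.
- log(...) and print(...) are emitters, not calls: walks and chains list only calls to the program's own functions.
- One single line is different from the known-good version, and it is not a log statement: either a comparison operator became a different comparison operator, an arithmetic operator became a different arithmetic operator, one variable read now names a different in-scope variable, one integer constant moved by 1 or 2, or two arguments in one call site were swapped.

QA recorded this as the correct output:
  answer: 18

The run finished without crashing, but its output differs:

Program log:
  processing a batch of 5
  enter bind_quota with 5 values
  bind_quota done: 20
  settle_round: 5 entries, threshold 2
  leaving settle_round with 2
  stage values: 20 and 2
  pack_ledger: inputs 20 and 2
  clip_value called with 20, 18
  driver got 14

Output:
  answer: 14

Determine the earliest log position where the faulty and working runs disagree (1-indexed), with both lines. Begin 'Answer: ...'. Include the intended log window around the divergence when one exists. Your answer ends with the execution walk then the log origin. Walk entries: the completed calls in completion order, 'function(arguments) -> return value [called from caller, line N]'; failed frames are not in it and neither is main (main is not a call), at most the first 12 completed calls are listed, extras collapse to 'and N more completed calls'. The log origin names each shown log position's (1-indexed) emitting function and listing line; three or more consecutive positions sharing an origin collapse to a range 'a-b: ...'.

Answer: position 9 — the shown line 'driver got 14' should read 'driver got 18'.
Intended log window:
  7: pack_ledger: inputs 20 and 2
  8: clip_value called with 20, 18
  9: driver got 18
Execution walk:
  bind_quota([10, 2, 2, 1, 5]) -> 20  [called from main, line 33]
  settle_round([10, 2, 2, 1, 5], 2) -> 2  [called from main, line 34]
  clip_value(20, 18, 2) -> 14  [called from pack_ledger, line 27]
  pack_ledger(20, 2) -> 14  [called from main, line 36]
Origin of each log line:
  1: logged in main at line 32
  2: logged in bind_quota at line 2
  3: logged in bind_quota at line 6
  4: logged in settle_round at line 10
  5: logged in settle_round at line 15
  6: logged in main at line 35
  7: logged in pack_ledger at line 24
  8: logged in clip_value at line 19
  9: logged in main at line 37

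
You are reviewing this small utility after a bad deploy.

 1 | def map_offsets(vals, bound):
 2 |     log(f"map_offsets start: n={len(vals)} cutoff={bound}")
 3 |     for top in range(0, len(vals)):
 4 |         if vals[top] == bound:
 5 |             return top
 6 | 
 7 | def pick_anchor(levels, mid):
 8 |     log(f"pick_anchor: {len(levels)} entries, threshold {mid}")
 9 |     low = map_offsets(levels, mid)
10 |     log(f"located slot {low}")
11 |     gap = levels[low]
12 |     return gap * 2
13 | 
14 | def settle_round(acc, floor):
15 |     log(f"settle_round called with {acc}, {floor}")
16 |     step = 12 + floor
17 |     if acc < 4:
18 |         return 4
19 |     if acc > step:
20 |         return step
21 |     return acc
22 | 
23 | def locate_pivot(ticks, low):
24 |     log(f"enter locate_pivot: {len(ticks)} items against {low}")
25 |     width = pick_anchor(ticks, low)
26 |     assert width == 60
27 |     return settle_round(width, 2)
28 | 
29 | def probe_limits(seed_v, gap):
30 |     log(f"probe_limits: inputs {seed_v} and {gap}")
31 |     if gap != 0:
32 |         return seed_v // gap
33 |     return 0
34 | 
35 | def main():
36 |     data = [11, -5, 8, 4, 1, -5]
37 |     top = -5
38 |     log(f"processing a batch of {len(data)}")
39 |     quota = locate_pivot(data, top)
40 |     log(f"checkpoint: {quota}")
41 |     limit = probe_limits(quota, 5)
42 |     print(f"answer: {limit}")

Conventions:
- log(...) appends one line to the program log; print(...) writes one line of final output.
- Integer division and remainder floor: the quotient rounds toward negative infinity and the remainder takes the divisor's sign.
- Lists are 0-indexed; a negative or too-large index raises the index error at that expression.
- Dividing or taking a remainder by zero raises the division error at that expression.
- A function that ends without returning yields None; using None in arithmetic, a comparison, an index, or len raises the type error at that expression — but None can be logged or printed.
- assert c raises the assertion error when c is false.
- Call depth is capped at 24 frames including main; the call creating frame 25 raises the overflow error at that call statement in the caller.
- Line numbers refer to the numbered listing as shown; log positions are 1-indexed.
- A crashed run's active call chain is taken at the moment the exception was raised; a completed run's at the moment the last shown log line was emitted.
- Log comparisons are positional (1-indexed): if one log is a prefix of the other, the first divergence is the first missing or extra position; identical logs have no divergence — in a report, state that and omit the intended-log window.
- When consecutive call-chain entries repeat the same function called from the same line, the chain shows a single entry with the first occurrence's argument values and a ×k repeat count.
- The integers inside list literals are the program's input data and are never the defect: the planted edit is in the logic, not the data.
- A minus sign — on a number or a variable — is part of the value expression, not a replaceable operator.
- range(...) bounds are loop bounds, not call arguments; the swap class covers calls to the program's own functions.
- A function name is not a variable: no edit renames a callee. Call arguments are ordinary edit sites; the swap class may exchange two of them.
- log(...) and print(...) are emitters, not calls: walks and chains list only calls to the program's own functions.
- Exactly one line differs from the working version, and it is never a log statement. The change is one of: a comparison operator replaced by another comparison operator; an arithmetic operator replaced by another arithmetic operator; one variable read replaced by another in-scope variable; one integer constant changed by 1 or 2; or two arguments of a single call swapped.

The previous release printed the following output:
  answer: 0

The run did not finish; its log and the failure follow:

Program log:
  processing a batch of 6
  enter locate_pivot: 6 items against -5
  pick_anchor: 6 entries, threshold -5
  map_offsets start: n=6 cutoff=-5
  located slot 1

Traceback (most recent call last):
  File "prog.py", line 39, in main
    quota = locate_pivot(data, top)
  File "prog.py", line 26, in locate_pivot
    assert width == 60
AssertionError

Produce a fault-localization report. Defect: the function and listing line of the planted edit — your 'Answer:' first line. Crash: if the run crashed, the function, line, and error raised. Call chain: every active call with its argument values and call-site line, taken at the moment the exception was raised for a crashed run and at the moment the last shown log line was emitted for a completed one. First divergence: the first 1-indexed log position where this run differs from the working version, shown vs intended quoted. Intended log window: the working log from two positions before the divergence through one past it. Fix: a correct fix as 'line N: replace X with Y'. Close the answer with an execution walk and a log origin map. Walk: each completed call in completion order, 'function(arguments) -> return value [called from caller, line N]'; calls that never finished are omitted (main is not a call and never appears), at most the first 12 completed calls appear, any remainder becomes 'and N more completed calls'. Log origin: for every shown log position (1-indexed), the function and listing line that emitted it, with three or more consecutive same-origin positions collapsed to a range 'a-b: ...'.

Answer: the defect is in locate_pivot at line 26.
The tell: A complete run would log 'settle_round called with -10, 2' next, but this one stopped at 5 lines.
Crash: locate_pivot, line 26, AssertionError.
Call chain: main -> locate_pivot([11, -5, 8, 4, 1, -5], -5) (called at line 39).
First divergence: position 6; the shown log stops at 5 lines while the working version next logs 'settle_round called with -10, 2'.
Intended log window:
  4: map_offsets start: n=6 cutoff=-5
  5: located slot 1
  6: settle_round called with -10, 2
  7: checkpoint: 4
Execution walk:
  map_offsets([11, -5, 8, 4, 1, -5], -5) -> 1  [called from pick_anchor, line 9]
  pick_anchor([11, -5, 8, 4, 1, -5], -5) -> -10  [called from locate_pivot, line 25]
Log origins:
  1: from main, line 38
  2: from locate_pivot, line 24
  3: from pick_anchor, line 8
  4: from map_offsets, line 2
  5: from pick_anchor, line 10
A correct fix: line 26: replace `==` with `<=`.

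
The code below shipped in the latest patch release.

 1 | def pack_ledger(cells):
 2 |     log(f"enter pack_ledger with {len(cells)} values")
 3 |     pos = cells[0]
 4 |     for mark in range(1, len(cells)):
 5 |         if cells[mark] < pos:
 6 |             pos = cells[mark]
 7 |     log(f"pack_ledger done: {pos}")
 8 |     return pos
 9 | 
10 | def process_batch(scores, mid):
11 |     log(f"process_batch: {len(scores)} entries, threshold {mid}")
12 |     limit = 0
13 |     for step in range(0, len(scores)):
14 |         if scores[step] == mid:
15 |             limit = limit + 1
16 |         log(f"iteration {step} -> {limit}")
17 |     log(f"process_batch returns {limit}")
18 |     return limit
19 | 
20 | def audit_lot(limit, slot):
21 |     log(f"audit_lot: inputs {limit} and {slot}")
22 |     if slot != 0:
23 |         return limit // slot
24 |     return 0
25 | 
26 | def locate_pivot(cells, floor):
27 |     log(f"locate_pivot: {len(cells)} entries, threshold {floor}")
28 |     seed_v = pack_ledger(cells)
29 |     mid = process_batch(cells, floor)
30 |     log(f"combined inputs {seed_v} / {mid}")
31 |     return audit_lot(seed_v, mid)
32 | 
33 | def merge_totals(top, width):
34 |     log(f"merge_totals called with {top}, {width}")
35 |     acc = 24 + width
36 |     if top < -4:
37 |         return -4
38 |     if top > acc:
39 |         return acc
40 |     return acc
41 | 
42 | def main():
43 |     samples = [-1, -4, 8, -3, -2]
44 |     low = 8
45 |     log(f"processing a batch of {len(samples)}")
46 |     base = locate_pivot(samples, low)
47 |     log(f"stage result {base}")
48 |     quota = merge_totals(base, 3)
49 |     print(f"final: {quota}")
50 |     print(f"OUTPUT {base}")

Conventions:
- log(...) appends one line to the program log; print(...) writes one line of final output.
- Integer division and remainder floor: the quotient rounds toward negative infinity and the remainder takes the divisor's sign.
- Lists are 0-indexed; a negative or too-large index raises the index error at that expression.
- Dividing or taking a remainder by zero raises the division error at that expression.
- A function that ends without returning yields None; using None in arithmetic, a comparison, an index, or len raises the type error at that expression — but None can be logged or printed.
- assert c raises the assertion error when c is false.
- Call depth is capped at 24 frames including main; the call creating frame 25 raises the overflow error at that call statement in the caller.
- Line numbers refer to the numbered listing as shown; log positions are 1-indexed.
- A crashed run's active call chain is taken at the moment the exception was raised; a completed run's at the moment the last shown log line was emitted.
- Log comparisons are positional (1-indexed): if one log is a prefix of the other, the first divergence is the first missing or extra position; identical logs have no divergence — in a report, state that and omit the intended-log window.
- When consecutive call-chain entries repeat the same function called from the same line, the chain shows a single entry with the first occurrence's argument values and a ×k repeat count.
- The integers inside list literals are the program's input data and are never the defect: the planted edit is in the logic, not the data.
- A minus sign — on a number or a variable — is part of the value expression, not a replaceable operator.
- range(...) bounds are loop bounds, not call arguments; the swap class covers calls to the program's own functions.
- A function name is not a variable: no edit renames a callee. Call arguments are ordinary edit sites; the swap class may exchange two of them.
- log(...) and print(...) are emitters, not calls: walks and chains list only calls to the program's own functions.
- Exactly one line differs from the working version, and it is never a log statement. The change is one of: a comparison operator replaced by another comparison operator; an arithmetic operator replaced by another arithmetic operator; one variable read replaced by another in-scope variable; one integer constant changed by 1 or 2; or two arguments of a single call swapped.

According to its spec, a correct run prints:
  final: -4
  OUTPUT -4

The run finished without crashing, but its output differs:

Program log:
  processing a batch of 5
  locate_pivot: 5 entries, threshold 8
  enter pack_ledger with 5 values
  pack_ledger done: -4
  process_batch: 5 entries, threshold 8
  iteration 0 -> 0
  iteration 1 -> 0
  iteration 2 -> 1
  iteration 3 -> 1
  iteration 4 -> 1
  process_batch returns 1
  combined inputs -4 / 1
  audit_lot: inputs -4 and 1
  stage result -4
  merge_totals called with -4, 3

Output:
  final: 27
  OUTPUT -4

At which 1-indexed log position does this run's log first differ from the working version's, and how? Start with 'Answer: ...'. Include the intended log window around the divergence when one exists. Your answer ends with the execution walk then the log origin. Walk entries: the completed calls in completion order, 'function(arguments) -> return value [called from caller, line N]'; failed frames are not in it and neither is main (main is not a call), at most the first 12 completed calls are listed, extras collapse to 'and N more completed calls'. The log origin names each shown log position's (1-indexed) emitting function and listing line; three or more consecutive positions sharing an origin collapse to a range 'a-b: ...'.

Answer: none; the two logs match at every position.
Execution walk:
  pack_ledger([-1, -4, 8, -3, -2]) -> -4  [called from locate_pivot, line 28]
  process_batch([-1, -4, 8, -3, -2], 8) -> 1  [called from locate_pivot, line 29]
  audit_lot(-4, 1) -> -4  [called from locate_pivot, line 31]
  locate_pivot([-1, -4, 8, -3, -2], 8) -> -4  [called from main, line 46]
  merge_totals(-4, 3) -> 27  [called from main, line 48]
Log origins:
  1: emitted by main (line 45)
  2: emitted by locate_pivot (line 27)
  3: emitted by pack_ledger (line 2)
  4: emitted by pack_ledger (line 7)
  5: emitted by process_batch (line 11)
  6-10: emitted by process_batch (line 16)
  11: emitted by process_batch (line 17)
  12: emitted by locate_pivot (line 30)
  13: emitted by audit_lot (line 21)
  14: emitted by main (line 47)
  15: emitted by merge_totals (line 34)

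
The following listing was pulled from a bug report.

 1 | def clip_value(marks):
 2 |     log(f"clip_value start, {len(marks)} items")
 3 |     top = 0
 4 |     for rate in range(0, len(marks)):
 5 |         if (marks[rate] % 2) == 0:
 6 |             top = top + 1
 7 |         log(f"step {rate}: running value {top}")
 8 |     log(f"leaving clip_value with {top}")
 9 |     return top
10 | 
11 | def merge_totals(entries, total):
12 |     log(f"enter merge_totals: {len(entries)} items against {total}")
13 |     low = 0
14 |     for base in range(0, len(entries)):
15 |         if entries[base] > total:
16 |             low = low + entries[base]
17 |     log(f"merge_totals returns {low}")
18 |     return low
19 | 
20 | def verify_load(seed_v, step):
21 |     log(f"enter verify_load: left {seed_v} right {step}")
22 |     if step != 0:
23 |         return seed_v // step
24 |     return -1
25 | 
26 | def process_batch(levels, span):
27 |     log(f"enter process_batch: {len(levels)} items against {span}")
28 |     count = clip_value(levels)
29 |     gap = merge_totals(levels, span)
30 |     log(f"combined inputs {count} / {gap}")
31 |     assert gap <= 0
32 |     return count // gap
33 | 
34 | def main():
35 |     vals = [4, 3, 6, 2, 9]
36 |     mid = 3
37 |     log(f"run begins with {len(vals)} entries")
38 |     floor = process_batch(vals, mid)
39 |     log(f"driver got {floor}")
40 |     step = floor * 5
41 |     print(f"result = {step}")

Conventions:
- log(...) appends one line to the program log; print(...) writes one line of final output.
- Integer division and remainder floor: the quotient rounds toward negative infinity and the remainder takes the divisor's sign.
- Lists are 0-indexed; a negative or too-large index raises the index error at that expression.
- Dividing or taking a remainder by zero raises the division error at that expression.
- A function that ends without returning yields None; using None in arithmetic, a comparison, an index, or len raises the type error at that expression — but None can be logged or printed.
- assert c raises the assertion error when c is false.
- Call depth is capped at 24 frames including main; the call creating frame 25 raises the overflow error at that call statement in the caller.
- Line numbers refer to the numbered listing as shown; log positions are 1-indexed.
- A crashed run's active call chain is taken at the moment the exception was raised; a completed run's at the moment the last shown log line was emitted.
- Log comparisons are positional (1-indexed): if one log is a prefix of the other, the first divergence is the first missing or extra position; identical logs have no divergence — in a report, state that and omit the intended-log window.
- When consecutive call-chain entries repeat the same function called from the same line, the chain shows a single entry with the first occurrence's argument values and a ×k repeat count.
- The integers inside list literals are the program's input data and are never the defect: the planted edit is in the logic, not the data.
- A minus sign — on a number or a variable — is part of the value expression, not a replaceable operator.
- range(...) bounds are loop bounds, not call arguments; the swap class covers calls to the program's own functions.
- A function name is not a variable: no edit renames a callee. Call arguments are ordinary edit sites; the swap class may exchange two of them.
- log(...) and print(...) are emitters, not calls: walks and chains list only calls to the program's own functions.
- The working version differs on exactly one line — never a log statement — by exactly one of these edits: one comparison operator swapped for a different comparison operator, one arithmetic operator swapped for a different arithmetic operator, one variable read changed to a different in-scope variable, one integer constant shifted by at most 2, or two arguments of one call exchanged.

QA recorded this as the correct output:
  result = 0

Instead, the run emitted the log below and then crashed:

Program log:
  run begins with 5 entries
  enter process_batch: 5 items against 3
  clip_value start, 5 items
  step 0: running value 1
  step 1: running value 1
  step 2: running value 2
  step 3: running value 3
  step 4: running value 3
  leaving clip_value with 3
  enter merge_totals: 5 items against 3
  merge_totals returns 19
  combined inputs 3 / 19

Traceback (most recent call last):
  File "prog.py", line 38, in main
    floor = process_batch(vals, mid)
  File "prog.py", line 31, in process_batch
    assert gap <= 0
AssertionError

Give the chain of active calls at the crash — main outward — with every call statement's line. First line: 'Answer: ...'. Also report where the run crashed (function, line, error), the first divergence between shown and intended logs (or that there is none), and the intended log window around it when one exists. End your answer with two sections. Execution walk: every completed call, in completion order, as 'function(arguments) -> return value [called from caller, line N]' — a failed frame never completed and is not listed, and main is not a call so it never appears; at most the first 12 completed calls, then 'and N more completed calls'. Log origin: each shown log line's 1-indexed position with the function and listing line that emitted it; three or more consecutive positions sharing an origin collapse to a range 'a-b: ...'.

Answer: main -> process_batch (called at line 38).
Core observation: The shown log is a 12-line prefix of the intended one, whose next entry is 'driver got 0'.
Crash: process_batch, line 31, AssertionError.
First divergence: position 13; the shown log stops at 12 lines while the working version next logs 'driver got 0'.
Intended log window:
  11: merge_totals returns 19
  12: combined inputs 3 / 19
  13: driver got 0
Execution walk:
  clip_value([4, 3, 6, 2, 9]) -> 3  [called from process_batch, line 28]
  merge_totals([4, 3, 6, 2, 9], 3) -> 19  [called from process_batch, line 29]
Log origins:
  1: from main, line 37
  2: from process_batch, line 27
  3: from clip_value, line 2
  4-8: from clip_value, line 7
  9: from clip_value, line 8
  10: from merge_totals, line 12
  11: from merge_totals, line 17
  12: from process_batch, line 30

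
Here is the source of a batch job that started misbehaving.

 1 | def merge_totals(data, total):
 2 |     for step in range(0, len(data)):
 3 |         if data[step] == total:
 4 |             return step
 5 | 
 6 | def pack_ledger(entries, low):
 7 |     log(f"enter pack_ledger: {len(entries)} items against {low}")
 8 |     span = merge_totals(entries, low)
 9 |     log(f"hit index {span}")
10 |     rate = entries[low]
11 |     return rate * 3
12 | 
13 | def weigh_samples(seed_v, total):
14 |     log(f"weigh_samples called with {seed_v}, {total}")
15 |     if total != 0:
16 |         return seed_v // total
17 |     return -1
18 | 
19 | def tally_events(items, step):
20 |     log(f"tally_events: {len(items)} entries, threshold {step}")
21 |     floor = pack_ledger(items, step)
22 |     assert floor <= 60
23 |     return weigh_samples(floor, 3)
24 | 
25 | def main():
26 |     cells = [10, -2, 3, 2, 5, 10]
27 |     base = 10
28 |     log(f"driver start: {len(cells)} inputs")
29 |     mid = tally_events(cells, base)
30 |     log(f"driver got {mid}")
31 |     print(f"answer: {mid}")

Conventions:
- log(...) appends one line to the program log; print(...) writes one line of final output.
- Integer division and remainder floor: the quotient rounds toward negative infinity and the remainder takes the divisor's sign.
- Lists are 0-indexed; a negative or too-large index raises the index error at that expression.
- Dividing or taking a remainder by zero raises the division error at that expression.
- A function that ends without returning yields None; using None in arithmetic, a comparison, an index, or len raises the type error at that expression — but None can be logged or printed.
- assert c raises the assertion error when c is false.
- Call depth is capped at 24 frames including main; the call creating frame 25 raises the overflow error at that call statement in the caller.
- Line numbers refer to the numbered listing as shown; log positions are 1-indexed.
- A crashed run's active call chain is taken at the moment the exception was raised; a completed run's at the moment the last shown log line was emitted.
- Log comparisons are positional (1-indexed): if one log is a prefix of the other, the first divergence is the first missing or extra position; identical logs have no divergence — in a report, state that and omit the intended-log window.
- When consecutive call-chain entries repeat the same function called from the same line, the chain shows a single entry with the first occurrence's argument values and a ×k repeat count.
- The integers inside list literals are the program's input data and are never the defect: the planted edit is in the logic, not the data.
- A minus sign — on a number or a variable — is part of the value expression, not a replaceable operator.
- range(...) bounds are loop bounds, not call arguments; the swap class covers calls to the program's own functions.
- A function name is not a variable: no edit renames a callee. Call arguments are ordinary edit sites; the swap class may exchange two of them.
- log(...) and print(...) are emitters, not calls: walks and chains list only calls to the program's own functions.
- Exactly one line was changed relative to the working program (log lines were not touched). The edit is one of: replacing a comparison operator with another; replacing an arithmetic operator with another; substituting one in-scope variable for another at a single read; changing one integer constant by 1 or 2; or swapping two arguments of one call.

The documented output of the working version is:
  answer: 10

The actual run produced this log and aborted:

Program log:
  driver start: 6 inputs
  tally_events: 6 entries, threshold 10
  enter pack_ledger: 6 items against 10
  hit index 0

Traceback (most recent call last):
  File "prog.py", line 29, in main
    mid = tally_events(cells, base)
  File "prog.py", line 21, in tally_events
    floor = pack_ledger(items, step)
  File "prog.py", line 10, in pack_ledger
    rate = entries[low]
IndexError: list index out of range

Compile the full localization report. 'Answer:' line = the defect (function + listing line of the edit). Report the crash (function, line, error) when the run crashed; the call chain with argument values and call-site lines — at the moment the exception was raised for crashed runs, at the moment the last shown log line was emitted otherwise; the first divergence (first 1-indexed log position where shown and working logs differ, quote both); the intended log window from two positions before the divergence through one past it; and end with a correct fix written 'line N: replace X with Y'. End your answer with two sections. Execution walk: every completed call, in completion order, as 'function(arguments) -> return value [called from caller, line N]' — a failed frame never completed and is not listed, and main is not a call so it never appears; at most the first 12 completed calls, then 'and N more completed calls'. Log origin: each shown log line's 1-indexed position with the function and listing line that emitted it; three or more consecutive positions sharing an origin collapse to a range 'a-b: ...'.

Answer: the defect is in pack_ledger at line 10.
The tell: The faulty run's log stops after 4 lines; the working version's next line would be 'weigh_samples called with 30, 3'.
Crash: pack_ledger, line 10, IndexError.
Call chain: main -> tally_events([10, -2, 3, 2, 5, 10], 10) (called at line 29) -> pack_ledger([10, -2, 3, 2, 5, 10], 10) (called at line 21).
First divergence: position 5 (shown log ended at 4 lines; the working version continues: 'weigh_samples called with 30, 3').
Intended log window:
  3: enter pack_ledger: 6 items against 10
  4: hit index 0
  5: weigh_samples called with 30, 3
  6: driver got 10
Execution walk:
  merge_totals([10, -2, 3, 2, 5, 10], 10) -> 0  [called from pack_ledger, line 8]
Log origin:
  1: logged in main at line 28
  2: logged in tally_events at line 20
  3: logged in pack_ledger at line 7
  4: logged in pack_ledger at line 9
A correct fix: line 10: replace `low` with `span`.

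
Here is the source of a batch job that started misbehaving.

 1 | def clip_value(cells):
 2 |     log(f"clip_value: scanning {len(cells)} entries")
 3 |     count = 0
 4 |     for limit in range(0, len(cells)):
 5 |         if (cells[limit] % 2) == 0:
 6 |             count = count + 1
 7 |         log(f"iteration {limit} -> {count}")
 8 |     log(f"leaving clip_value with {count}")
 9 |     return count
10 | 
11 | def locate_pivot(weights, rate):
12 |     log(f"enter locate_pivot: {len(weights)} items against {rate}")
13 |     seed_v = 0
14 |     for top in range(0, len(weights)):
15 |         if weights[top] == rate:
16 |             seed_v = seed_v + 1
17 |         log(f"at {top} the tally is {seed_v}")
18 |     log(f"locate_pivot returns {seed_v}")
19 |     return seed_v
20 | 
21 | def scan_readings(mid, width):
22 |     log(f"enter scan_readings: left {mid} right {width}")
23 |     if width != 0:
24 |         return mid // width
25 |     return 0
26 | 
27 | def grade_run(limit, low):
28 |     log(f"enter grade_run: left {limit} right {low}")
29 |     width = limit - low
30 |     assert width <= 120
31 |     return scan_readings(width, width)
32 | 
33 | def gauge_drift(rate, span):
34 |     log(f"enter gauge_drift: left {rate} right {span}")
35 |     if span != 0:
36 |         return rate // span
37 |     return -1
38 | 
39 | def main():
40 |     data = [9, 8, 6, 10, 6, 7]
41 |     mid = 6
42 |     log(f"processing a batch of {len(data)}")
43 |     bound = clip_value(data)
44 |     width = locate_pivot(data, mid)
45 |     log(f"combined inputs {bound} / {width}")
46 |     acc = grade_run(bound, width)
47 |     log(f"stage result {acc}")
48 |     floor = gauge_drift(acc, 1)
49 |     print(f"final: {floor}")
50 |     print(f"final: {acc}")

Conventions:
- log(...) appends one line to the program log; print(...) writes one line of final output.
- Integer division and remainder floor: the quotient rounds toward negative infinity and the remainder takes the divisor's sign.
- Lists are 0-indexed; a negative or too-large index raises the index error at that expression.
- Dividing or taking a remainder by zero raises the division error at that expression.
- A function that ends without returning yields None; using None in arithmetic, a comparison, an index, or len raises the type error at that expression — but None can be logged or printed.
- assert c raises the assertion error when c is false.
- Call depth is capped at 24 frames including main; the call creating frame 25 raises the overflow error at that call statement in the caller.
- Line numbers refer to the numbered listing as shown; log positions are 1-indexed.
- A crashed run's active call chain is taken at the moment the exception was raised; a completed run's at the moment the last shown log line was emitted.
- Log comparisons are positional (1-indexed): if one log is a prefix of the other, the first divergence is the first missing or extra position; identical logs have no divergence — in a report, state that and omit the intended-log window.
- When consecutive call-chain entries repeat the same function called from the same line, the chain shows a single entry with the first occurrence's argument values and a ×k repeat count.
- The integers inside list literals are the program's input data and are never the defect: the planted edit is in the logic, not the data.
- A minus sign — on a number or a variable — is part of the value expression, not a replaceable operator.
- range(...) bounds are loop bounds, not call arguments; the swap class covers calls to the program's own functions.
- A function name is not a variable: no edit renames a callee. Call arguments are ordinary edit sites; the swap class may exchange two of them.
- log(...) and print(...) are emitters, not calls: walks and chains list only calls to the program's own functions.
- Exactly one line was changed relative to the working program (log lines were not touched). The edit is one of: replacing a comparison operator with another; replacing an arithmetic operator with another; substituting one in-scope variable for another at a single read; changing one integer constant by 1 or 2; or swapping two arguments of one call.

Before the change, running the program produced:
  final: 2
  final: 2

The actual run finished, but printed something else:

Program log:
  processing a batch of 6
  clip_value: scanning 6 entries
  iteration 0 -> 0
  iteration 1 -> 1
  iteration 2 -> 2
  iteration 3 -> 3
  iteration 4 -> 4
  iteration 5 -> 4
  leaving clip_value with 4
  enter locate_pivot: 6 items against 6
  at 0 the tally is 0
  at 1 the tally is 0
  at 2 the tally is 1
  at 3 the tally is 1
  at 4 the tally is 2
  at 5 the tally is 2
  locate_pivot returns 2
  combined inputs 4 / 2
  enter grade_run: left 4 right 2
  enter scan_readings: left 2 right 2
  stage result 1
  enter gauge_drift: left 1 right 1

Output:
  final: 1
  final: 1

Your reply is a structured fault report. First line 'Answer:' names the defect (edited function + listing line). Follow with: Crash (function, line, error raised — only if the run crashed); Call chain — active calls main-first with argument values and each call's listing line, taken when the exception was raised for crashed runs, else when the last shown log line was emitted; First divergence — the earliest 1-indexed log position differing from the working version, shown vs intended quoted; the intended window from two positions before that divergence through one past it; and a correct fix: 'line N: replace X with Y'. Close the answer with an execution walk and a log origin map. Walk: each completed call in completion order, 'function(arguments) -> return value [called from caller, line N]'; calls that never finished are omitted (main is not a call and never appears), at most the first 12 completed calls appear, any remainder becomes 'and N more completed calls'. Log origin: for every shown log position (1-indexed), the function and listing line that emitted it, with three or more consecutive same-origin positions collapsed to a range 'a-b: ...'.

Answer: the defect is in grade_run at line 31.
Key observation: Everything matches until log position 20, which reads 'enter scan_readings: left 2 right 2' in place of 'enter scan_readings: left 4 right 2'.
Call chain: main -> gauge_drift(1, 1) (called at line 48).
First divergence: position 20 — shown 'enter scan_readings: left 2 right 2', intended 'enter scan_readings: left 4 right 2'.
Intended log window:
  18: combined inputs 4 / 2
  19: enter grade_run: left 4 right 2
  20: enter scan_readings: left 4 right 2
  21: stage result 2
Execution walk:
  clip_value([9, 8, 6, 10, 6, 7]) -> 4  [called from main, line 43]
  locate_pivot([9, 8, 6, 10, 6, 7], 6) -> 2  [called from main, line 44]
  scan_readings(2, 2) -> 1  [called from grade_run, line 31]
  grade_run(4, 2) -> 1  [called from main, line 46]
  gauge_drift(1, 1) -> 1  [called from main, line 48]
Log origins:
  1 — main, line 42
  2 — clip_value, line 2
  3-8 — clip_value, line 7
  9 — clip_value, line 8
  10 — locate_pivot, line 12
  11-16 — locate_pivot, line 17
  17 — locate_pivot, line 18
  18 — main, line 45
  19 — grade_run, line 28
  20 — scan_readings, line 22
  21 — main, line 47
  22 — gauge_drift, line 34
A correct fix: line 31: replace `scan_readings(width, width)` with `scan_readings(limit, width)`.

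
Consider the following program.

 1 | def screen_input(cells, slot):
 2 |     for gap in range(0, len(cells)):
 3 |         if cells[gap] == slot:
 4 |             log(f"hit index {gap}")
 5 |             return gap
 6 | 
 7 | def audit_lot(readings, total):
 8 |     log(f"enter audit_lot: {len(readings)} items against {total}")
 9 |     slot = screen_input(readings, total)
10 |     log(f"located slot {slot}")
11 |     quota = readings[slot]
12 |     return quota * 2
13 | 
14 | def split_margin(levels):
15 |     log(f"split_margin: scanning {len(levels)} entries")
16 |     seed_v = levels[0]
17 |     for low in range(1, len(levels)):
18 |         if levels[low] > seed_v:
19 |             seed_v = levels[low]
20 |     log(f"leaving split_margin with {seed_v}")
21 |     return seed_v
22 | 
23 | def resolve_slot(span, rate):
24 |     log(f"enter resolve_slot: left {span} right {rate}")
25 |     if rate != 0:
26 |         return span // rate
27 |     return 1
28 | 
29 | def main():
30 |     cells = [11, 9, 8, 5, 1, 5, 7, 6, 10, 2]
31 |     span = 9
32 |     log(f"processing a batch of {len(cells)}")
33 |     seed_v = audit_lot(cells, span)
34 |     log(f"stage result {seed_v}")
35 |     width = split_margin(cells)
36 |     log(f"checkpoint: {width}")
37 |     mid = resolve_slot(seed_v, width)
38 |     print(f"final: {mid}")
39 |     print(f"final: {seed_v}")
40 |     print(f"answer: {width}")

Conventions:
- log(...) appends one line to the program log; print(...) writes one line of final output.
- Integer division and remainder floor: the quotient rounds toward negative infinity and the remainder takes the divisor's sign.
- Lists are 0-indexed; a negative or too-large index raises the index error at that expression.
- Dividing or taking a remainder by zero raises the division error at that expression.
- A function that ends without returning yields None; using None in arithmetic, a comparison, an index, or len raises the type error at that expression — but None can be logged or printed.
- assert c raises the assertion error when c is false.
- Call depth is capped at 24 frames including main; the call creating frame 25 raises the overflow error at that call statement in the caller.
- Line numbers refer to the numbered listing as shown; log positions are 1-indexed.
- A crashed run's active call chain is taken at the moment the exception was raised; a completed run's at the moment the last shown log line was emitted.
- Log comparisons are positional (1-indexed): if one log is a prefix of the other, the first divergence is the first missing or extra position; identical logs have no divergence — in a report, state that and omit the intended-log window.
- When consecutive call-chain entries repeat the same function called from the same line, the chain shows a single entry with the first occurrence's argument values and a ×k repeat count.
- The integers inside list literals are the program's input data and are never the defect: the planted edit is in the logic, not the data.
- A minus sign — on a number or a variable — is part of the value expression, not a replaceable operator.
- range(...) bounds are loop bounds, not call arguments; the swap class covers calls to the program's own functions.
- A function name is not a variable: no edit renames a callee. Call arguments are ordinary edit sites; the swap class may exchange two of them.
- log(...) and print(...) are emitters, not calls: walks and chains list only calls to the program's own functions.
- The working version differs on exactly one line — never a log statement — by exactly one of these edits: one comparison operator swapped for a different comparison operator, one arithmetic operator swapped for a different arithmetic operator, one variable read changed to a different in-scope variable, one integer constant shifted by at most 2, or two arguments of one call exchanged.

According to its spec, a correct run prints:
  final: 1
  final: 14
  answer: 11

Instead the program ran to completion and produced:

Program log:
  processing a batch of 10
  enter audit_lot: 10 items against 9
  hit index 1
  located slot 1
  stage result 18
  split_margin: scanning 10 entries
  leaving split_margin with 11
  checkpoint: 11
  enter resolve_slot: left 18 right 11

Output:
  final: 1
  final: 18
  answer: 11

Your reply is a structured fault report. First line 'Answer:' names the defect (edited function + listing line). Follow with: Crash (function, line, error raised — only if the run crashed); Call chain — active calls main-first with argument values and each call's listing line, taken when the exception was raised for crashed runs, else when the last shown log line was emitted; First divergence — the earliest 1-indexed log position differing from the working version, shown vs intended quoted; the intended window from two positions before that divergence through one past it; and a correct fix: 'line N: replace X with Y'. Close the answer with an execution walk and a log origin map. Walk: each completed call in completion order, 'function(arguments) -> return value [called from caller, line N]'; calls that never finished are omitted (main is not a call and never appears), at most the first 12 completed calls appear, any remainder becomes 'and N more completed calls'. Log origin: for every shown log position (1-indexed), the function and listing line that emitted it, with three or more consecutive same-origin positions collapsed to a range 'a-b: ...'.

Answer: the defect is in main at line 31.
The tell: The log first diverges at position 2: the faulty run prints 'enter audit_lot: 10 items against 9' where the working version prints 'enter audit_lot: 10 items against 7'.
Call chain: main -> resolve_slot(18, 11) (called at line 37).
First divergence: position 2 — shown 'enter audit_lot: 10 items against 9', intended 'enter audit_lot: 10 items against 7'.
Intended log window:
  1: processing a batch of 10
  2: enter audit_lot: 10 items against 7
  3: hit index 6
Execution walk:
  screen_input([11, 9, 8, 5, 1, 5, 7, 6, 10, 2], 9) -> 1  [called from audit_lot, line 9]
  audit_lot([11, 9, 8, 5, 1, 5, 7, 6, 10, 2], 9) -> 18  [called from main, line 33]
  split_margin([11, 9, 8, 5, 1, 5, 7, 6, 10, 2]) -> 11  [called from main, line 35]
  resolve_slot(18, 11) -> 1  [called from main, line 37]
Log origins:
  1: from main, line 32
  2: from audit_lot, line 8
  3: from screen_input, line 4
  4: from audit_lot, line 10
  5: from main, line 34
  6: from split_margin, line 15
  7: from split_margin, line 20
  8: from main, line 36
  9: from resolve_slot, line 24
A correct fix: line 31: replace `9` with `7`.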